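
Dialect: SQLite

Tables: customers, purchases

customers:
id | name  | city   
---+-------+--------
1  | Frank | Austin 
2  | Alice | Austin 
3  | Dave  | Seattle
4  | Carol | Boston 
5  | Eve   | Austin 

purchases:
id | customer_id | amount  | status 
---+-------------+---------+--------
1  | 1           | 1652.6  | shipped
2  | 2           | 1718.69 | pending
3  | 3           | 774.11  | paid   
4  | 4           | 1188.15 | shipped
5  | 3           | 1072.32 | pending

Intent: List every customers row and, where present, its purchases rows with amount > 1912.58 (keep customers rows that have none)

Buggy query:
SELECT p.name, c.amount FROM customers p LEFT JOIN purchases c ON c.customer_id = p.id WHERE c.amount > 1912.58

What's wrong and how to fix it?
Bug: A WHERE condition on the right-hand table after LEFT JOIN drops unmatched parents

Fix: Move the right-table condition into the ON clause so unmatched parents are kept

Corrected query:
SELECT p.name, c.amount FROM customers p LEFT JOIN purchases c ON c.customer_id = p.id AND c.amount > 1912.58

Result:
name  | amount
------+-------
Frank | NULL  
Alice | NULL  
Dave  | NULL  
Carol | NULL  
Eve   | NULL  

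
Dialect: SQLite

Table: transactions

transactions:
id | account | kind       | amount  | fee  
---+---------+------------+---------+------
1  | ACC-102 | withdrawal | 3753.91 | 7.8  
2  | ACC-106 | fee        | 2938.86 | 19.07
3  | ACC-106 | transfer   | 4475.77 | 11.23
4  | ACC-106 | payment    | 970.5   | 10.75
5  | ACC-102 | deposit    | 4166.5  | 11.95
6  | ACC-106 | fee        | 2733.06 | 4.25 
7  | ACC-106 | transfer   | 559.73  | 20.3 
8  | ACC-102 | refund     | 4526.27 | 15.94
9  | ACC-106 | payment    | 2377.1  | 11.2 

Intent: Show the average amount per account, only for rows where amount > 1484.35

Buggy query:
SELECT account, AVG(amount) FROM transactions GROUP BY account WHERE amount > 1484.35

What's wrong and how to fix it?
Bug: Row-level WHERE must come before GROUP BY in the clause order

Fix: Move the WHERE clause before GROUP BY

Corrected query:
SELECT account, AVG(amount) FROM transactions WHERE amount > 1484.35 GROUP BY account

Result:
account | AVG(amount)
--------+------------
ACC-102 | 4148.893333
ACC-106 | 3131.1975  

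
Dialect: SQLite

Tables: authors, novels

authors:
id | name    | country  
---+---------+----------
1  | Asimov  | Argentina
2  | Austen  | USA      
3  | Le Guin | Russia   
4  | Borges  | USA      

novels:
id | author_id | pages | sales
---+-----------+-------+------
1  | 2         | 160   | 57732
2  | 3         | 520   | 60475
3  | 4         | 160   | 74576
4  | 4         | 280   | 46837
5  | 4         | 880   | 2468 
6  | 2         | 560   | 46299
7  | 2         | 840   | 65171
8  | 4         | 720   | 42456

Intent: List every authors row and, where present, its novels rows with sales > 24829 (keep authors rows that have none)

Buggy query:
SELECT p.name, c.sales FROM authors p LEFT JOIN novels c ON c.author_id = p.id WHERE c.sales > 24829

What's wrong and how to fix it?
Bug: A WHERE condition on the right-hand table after LEFT JOIN drops unmatched parents

Fix: Put 'c.sales > 24829' in the JOIN's ON clause instead of WHERE

Corrected query:
SELECT p.name, c.sales FROM authors p LEFT JOIN novels c ON c.author_id = p.id AND c.sales > 24829

Result:
name    | sales
--------+------
Asimov  | NULL 
Austen  | 46299
Austen  | 57732
Austen  | 65171
Le Guin | 60475
Borges  | 42456
Borges  | 46837
Borges  | 74576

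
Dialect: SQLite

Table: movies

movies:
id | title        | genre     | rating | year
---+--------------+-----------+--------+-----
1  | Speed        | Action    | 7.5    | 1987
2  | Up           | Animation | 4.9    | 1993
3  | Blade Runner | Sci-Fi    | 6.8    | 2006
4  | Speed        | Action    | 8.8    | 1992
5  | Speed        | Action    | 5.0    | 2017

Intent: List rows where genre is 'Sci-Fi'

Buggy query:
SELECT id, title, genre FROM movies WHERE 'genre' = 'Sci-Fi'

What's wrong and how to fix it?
Bug: 'genre' in single quotes is a string literal, not the column; the comparison is literal-vs-literal and never true

Fix: Remove the quotes around the column name (or use double quotes for an identifier)

Corrected query:
SELECT id, title, genre FROM movies WHERE genre = 'Sci-Fi'

Result:
id | title        | genre 
---+--------------+-------
3  | Blade Runner | Sci-Fi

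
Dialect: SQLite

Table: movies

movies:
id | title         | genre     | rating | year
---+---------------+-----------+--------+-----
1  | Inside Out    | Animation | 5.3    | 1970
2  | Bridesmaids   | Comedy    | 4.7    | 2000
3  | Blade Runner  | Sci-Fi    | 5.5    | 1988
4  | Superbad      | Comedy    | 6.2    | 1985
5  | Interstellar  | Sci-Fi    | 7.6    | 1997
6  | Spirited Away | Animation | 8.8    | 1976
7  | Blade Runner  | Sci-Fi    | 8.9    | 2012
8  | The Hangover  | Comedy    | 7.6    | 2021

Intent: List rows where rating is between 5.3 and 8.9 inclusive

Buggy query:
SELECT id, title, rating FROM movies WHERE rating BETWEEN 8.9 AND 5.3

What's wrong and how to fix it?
Bug: The bounds are reversed; BETWEEN a AND b requires a <= b to match anything

Fix: Swap the bounds so the smaller value comes first

Corrected query:
SELECT id, title, rating FROM movies WHERE rating BETWEEN 5.3 AND 8.9

Result:
id | title         | rating
---+---------------+-------
1  | Inside Out    | 5.3   
3  | Blade Runner  | 5.5   
4  | Superbad      | 6.2   
5  | Interstellar  | 7.6   
6  | Spirited Away | 8.8   
7  | Blade Runner  | 8.9   
8  | The Hangover  | 7.6   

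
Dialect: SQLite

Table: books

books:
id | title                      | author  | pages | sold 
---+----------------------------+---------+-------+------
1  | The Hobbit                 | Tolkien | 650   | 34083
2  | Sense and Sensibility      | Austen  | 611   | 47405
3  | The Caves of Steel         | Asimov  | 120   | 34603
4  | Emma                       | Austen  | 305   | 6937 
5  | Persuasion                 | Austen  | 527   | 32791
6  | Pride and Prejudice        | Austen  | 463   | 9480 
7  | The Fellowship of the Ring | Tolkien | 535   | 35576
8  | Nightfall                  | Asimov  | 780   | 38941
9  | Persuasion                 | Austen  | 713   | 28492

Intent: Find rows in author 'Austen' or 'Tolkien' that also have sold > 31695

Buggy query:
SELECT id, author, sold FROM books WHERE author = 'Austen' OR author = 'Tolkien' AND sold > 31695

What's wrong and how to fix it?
Bug: AND binds tighter than OR, so this parses as author = 'Austen' OR (author = 'Tolkien' AND sold > 31695)

Fix: Add parentheses around the OR so the AND applies to both alternatives

Corrected query:
SELECT id, author, sold FROM books WHERE (author = 'Austen' OR author = 'Tolkien') AND sold > 31695

Result:
id | author  | sold 
---+---------+------
1  | Tolkien | 34083
2  | Austen  | 47405
5  | Austen  | 32791
7  | Tolkien | 35576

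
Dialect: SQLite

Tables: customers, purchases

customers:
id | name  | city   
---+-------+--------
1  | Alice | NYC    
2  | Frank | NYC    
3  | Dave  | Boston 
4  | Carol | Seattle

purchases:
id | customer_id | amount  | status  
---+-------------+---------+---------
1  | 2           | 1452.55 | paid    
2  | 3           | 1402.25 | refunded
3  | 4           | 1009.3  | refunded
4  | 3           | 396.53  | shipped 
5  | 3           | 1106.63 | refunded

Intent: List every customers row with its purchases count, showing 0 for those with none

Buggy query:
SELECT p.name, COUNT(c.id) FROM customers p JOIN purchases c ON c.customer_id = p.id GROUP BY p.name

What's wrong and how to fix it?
Bug: INNER JOIN drops customers rows that have no matching purchases rows

Fix: Switch to LEFT JOIN to retain unmatched parent rows

Corrected query:
SELECT p.name, COUNT(c.id) FROM customers p LEFT JOIN purchases c ON c.customer_id = p.id GROUP BY p.name

Result:
name  | COUNT(c.id)
------+------------
Alice | 0          
Carol | 1          
Dave  | 3          
Frank | 1          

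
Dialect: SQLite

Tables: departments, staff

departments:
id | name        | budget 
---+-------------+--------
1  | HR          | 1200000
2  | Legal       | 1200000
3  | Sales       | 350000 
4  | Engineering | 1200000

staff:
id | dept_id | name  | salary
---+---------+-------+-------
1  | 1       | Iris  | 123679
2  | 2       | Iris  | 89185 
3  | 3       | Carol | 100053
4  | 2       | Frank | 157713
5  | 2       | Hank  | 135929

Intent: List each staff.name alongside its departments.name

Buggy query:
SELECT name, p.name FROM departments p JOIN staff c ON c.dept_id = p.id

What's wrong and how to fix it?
Bug: Both tables have a 'name' column; the unqualified reference is ambiguous

Fix: Qualify the column with its table alias (c.name)

Corrected query:
SELECT c.name, p.name FROM departments p JOIN staff c ON c.dept_id = p.id

Result:
name  | name 
------+------
Iris  | HR   
Iris  | Legal
Carol | Sales
Frank | Legal
Hank  | Legal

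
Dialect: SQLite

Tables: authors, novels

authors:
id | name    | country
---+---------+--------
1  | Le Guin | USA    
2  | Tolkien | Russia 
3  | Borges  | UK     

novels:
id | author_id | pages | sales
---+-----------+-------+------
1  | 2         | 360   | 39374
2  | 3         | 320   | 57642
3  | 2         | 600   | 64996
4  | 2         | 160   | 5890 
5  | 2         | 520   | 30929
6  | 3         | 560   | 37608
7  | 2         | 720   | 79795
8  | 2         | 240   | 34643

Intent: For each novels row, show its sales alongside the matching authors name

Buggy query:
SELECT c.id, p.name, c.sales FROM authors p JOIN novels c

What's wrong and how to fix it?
Bug: Missing join condition: each novels row is matched to all authors rows instead of just its own

Fix: Specify the join condition linking the foreign key to the parent id

Corrected query:
SELECT c.id, p.name, c.sales FROM authors p JOIN novels c ON c.author_id = p.id

Result:
id | name    | sales
---+---------+------
1  | Tolkien | 39374
2  | Borges  | 57642
3  | Tolkien | 64996
4  | Tolkien | 5890 
5  | Tolkien | 30929
6  | Borges  | 37608
7  | Tolkien | 79795
8  | Tolkien | 34643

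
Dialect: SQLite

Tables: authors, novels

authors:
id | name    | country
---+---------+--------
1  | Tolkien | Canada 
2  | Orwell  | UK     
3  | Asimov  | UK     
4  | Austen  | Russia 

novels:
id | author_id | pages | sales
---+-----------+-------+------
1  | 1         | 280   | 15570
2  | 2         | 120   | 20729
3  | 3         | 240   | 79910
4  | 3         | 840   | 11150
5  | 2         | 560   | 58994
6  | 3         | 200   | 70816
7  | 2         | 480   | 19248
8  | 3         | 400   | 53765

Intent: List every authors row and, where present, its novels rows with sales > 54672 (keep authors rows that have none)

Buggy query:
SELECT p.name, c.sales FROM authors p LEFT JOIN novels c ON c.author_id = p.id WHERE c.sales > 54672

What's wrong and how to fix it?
Bug: A WHERE condition on the right-hand table after LEFT JOIN drops unmatched parents

Fix: Move the right-table condition into the ON clause so unmatched parents are kept

Corrected query:
SELECT p.name, c.sales FROM authors p LEFT JOIN novels c ON c.author_id = p.id AND c.sales > 54672

Result:
name    | sales
--------+------
Tolkien | NULL 
Orwell  | 58994
Asimov  | 70816
Asimov  | 79910
Austen  | NULL 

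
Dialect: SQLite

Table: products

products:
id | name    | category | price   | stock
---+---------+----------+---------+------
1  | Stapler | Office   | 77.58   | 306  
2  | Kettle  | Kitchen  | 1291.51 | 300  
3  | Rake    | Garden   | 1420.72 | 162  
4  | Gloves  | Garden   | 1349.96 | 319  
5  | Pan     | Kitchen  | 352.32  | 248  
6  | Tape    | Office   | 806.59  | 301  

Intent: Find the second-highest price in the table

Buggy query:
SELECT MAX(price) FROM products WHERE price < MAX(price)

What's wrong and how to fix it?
Bug: The inner MAX is an aggregate inside WHERE, which is not allowed

Fix: Put the inner MAX in a scalar subquery

Corrected query:
SELECT MAX(price) FROM products WHERE price < (SELECT MAX(price) FROM products)

Result:
MAX(price)
----------
1349.96   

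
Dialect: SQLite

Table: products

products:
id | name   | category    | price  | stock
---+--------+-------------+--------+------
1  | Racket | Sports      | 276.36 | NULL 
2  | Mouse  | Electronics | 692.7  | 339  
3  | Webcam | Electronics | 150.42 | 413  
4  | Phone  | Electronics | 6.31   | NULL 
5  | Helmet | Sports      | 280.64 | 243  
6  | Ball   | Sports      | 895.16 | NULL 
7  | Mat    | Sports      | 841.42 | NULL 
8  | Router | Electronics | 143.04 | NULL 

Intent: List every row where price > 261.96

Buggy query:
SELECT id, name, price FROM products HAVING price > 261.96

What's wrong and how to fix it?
Bug: HAVING filters the output of aggregation, but this query has no GROUP BY and no aggregate functions, so SQLite rejects it (HAVING clause on a non-aggregate query); the condition here is per row

Fix: Use WHERE for row-level filtering

Corrected query:
SELECT id, name, price FROM products WHERE price > 261.96

Result:
id | name   | price 
---+--------+-------
1  | Racket | 276.36
2  | Mouse  | 692.7 
5  | Helmet | 280.64
6  | Ball   | 895.16
7  | Mat    | 841.42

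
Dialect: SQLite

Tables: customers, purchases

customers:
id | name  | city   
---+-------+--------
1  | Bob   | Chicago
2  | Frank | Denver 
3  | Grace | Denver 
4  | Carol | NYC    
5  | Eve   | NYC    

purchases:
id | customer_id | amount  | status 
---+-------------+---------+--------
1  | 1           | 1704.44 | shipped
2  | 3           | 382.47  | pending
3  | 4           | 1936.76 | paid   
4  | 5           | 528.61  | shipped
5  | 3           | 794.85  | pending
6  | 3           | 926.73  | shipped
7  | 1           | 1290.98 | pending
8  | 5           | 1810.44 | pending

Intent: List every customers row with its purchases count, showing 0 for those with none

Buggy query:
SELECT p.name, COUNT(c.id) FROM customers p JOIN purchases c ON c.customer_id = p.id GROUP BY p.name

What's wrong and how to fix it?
Bug: INNER JOIN drops customers rows that have no matching purchases rows

Fix: Use LEFT JOIN so parents without children still appear (COUNT(c.id) gives 0)

Corrected query:
SELECT p.name, COUNT(c.id) FROM customers p LEFT JOIN purchases c ON c.customer_id = p.id GROUP BY p.name

Result:
name  | COUNT(c.id)
------+------------
Bob   | 2          
Carol | 1          
Eve   | 2          
Frank | 0          
Grace | 3          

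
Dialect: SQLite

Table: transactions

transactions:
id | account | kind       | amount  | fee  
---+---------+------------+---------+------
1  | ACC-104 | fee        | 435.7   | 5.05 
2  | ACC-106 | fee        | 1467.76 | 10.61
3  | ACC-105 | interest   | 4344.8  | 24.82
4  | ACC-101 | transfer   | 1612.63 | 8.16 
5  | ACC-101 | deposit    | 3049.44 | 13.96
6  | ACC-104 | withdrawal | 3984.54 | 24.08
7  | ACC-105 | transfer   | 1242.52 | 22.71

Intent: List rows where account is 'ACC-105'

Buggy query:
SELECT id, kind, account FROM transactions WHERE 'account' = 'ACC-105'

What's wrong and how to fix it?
Bug: 'account' in single quotes is a string literal, not the column; the comparison is literal-vs-literal and never true

Fix: Reference the column as account without single quotes

Corrected query:
SELECT id, kind, account FROM transactions WHERE account = 'ACC-105'

Result:
id | kind     | account
---+----------+--------
3  | interest | ACC-105
7  | transfer | ACC-105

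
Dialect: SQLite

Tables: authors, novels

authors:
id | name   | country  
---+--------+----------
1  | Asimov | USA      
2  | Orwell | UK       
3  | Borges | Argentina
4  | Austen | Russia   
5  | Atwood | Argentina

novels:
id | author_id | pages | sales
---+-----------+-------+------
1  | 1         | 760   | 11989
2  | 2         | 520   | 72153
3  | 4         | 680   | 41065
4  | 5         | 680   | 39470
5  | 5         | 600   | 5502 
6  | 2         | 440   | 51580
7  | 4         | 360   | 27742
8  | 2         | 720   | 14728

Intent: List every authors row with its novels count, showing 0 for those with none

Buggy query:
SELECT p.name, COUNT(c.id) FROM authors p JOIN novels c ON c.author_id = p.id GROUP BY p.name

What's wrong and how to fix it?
Bug: INNER JOIN drops authors rows that have no matching novels rows

Fix: Switch to LEFT JOIN to retain unmatched parent rows

Corrected query:
SELECT p.name, COUNT(c.id) FROM authors p LEFT JOIN novels c ON c.author_id = p.id GROUP BY p.name

Result:
name   | COUNT(c.id)
-------+------------
Asimov | 1          
Atwood | 2          
Austen | 2          
Borges | 0          
Orwell | 3          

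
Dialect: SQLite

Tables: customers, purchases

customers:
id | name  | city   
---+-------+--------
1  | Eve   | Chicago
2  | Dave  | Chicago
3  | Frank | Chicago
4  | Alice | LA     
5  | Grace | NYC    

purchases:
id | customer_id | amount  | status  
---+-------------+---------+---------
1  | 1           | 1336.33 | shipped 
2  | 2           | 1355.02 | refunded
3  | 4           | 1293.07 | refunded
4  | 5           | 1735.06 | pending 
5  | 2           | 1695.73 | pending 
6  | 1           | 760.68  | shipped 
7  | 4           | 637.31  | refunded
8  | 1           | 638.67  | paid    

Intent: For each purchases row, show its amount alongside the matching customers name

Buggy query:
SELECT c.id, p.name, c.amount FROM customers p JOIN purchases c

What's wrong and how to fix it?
Bug: JOIN with no ON clause produces a cartesian product; every purchases row pairs with every customers row

Fix: Add ON c.customer_id = p.id to the JOIN

Corrected query:
SELECT c.id, p.name, c.amount FROM customers p JOIN purchases c ON c.customer_id = p.id

Result:
id | name  | amount 
---+-------+--------
1  | Eve   | 1336.33
2  | Dave  | 1355.02
3  | Alice | 1293.07
4  | Grace | 1735.06
5  | Dave  | 1695.73
6  | Eve   | 760.68 
7  | Alice | 637.31 
8  | Eve   | 638.67 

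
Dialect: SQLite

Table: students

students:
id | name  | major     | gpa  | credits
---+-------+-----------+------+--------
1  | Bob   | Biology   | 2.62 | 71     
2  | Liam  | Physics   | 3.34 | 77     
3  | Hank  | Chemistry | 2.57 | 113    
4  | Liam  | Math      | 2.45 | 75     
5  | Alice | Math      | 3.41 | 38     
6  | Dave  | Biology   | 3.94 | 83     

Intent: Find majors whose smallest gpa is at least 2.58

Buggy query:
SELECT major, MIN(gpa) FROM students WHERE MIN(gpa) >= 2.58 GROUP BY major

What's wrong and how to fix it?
Bug: Aggregates like MIN are computed per group after WHERE runs

Fix: Replace WHERE with HAVING after the GROUP BY

Corrected query:
SELECT major, MIN(gpa) FROM students GROUP BY major HAVING MIN(gpa) >= 2.58

Result:
major   | MIN(gpa)
--------+---------
Biology | 2.62    
Physics | 3.34    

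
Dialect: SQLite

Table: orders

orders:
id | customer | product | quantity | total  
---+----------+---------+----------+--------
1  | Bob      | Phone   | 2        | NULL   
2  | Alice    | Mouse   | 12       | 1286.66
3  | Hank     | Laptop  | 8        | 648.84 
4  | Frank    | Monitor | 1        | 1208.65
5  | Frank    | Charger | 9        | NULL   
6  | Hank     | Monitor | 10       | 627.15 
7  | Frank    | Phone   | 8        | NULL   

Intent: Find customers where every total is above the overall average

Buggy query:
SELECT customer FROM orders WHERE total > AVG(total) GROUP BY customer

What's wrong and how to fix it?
Bug: AVG() is an aggregate; it can't sit directly in WHERE

Fix: Use a subquery for AVG and a HAVING MIN(...) filter so the condition holds for every row in the group

Corrected query:
SELECT customer FROM orders GROUP BY customer HAVING MIN(total) > (SELECT AVG(total) FROM orders)

Result:
customer
--------
Alice   
Frank   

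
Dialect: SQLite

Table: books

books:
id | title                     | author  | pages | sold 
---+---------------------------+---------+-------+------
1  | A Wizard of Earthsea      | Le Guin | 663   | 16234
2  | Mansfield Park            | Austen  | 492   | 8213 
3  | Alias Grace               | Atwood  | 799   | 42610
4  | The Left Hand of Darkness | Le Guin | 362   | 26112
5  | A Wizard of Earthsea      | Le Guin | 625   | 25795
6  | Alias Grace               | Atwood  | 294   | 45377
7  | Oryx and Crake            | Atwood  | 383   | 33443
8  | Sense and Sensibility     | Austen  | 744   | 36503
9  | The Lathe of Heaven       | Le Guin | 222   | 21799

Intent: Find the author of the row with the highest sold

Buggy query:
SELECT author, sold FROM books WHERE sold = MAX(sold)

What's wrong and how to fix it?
Bug: WHERE is evaluated per row; an aggregate over the whole table isn't defined there

Fix: Use a subquery: WHERE sold = (SELECT MAX(sold) FROM books)

Corrected query:
SELECT author, sold FROM books WHERE sold = (SELECT MAX(sold) FROM books)

Result:
author | sold 
-------+------
Atwood | 45377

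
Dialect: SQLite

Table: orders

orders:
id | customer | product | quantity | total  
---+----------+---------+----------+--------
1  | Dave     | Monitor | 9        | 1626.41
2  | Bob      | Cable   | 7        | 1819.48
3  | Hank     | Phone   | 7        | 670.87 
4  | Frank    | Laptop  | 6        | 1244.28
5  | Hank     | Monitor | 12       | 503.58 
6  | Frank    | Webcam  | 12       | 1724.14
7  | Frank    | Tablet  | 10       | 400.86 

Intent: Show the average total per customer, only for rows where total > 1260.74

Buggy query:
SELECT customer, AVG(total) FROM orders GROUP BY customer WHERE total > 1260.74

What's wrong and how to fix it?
Bug: WHERE cannot follow GROUP BY

Fix: Move the WHERE clause before GROUP BY

Corrected query:
SELECT customer, AVG(total) FROM orders WHERE total > 1260.74 GROUP BY customer

Result:
customer | AVG(total)
---------+-----------
Bob      | 1819.48   
Dave     | 1626.41   
Frank    | 1724.14   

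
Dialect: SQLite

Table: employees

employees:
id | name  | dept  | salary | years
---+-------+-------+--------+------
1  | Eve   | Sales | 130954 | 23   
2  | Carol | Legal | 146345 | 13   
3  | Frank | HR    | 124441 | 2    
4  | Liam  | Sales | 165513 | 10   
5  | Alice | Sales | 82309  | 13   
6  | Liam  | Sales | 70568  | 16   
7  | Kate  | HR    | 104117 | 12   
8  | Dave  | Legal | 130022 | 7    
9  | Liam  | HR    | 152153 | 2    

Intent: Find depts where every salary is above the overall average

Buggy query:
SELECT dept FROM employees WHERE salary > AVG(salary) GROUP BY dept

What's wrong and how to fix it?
Bug: AVG() is an aggregate; it can't sit directly in WHERE

Fix: Compute the overall average in a scalar subquery and compare each group's MIN against it in HAVING

Corrected query:
SELECT dept FROM employees GROUP BY dept HAVING MIN(salary) > (SELECT AVG(salary) FROM employees)

Result:
dept 
-----
Legal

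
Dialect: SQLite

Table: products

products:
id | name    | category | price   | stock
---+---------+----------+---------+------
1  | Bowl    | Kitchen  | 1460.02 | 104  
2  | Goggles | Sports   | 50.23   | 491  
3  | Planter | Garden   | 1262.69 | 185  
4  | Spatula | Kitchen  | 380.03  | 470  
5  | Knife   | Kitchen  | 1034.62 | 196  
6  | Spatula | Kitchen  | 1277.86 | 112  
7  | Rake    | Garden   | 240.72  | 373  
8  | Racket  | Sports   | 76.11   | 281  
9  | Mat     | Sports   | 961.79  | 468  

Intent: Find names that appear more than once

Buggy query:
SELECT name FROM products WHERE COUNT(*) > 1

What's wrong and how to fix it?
Bug: COUNT(*) is an aggregate and cannot be used in WHERE

Fix: Group first, then use HAVING for the count condition

Corrected query:
SELECT name FROM products GROUP BY name HAVING COUNT(*) > 1

Result:
name   
-------
Spatula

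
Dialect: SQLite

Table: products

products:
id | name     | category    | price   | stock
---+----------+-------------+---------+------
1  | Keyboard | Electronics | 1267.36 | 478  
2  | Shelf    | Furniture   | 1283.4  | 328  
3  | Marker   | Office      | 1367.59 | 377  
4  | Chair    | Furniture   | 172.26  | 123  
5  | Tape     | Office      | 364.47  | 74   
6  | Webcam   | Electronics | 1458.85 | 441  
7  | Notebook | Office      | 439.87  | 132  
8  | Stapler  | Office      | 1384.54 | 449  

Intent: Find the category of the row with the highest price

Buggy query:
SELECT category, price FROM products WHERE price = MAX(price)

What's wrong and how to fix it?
Bug: WHERE is evaluated per row; an aggregate over the whole table isn't defined there

Fix: Use a subquery: WHERE price = (SELECT MAX(price) FROM products)

Corrected query:
SELECT category, price FROM products WHERE price = (SELECT MAX(price) FROM products)

Result:
category    | price  
------------+--------
Electronics | 1458.85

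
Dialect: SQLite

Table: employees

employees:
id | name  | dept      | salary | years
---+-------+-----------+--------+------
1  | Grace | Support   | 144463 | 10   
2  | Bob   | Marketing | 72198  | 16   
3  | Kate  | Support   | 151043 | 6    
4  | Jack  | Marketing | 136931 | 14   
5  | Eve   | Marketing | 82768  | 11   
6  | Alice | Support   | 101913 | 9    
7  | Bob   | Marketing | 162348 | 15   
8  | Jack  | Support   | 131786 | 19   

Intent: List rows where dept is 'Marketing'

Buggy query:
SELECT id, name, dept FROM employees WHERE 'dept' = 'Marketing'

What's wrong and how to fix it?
Bug: Single quotes denote string literals in SQL; the column name is being compared as a constant string

Fix: Remove the quotes around the column name (or use double quotes for an identifier)

Corrected query:
SELECT id, name, dept FROM employees WHERE dept = 'Marketing'

Result:
id | name | dept     
---+------+----------
2  | Bob  | Marketing
4  | Jack | Marketing
5  | Eve  | Marketing
7  | Bob  | Marketing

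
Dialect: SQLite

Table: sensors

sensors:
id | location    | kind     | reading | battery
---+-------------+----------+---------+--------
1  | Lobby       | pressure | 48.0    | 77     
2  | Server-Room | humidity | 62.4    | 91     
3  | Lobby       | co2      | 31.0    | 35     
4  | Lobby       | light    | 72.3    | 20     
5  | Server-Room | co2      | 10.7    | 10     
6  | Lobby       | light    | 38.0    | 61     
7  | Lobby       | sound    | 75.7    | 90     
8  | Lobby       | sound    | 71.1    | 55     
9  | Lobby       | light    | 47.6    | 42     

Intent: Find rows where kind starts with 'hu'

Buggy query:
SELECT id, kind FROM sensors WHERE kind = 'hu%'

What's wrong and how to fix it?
Bug: Wildcards only work with LIKE; '=' treats '%' as a literal character

Fix: Replace '=' with LIKE so 'hu%' is treated as a pattern

Corrected query:
SELECT id, kind FROM sensors WHERE kind LIKE 'hu%'

Result:
id | kind    
---+---------
2  | humidity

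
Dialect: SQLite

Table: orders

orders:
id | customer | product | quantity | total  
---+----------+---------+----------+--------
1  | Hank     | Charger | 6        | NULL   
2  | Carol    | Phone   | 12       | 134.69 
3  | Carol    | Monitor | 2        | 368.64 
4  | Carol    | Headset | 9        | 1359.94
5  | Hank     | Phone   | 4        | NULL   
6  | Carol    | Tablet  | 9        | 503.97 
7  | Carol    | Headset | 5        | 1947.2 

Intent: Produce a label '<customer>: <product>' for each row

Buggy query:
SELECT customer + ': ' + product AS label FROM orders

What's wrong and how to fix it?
Bug: SQLite uses || for string concatenation; + coerces text to numbers (yielding 0)

Fix: Replace + with || to concatenate text

Corrected query:
SELECT customer || ': ' || product AS label FROM orders

Result:
label         
--------------
Hank: Charger 
Carol: Phone  
Carol: Monitor
Carol: Headset
Hank: Phone   
Carol: Tablet 
Carol: Headset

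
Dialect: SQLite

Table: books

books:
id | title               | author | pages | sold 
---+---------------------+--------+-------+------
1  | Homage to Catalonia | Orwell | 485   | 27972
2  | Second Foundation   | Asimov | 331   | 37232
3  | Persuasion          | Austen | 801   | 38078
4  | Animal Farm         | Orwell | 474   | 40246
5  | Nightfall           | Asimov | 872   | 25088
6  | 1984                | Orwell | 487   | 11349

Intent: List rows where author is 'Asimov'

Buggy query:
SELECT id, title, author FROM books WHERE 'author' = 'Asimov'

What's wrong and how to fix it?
Bug: 'author' in single quotes is a string literal, not the column; the comparison is literal-vs-literal and never true

Fix: Reference the column as author without single quotes

Corrected query:
SELECT id, title, author FROM books WHERE author = 'Asimov'

Result:
id | title             | author
---+-------------------+-------
2  | Second Foundation | Asimov
5  | Nightfall         | Asimov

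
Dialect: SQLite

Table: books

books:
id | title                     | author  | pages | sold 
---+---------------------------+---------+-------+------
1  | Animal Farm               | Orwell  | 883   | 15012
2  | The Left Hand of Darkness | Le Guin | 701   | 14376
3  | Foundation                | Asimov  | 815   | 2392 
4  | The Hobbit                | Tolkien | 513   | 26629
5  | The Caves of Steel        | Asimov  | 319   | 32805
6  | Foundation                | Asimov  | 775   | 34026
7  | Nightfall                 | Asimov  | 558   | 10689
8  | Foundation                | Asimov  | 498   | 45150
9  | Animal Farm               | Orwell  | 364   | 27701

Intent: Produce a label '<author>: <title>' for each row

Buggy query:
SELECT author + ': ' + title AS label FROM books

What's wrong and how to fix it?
Bug: '+' is numeric addition; on text columns SQLite converts them to 0 instead of concatenating

Fix: Replace + with || to concatenate text

Corrected query:
SELECT author || ': ' || title AS label FROM books

Result:
label                             
----------------------------------
Orwell: Animal Farm               
Le Guin: The Left Hand of Darkness
Asimov: Foundation                
Tolkien: The Hobbit               
Asimov: The Caves of Steel        
Asimov: Foundation                
Asimov: Nightfall                 
Asimov: Foundation                
Orwell: Animal Farm               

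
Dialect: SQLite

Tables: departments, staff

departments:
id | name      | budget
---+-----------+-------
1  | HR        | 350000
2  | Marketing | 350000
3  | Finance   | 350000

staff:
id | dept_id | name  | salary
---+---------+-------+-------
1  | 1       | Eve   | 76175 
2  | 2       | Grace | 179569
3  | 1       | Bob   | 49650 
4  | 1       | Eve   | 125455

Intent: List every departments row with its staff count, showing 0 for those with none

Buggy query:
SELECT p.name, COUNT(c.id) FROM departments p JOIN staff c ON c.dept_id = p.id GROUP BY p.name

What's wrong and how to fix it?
Bug: An inner join excludes parents with zero children

Fix: Switch to LEFT JOIN to retain unmatched parent rows

Corrected query:
SELECT p.name, COUNT(c.id) FROM departments p LEFT JOIN staff c ON c.dept_id = p.id GROUP BY p.name

Result:
name      | COUNT(c.id)
----------+------------
Finance   | 0          
HR        | 3          
Marketing | 1          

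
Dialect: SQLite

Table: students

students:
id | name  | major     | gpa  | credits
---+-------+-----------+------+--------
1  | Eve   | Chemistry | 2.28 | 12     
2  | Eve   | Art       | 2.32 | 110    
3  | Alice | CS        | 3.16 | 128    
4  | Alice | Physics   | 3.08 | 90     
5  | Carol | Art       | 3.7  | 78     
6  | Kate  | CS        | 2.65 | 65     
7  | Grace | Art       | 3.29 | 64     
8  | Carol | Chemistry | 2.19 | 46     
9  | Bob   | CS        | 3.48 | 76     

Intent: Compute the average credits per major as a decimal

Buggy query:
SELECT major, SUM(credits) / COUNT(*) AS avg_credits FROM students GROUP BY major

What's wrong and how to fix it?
Bug: Both operands are integers, so '/' performs integer division and truncates

Fix: Cast one side to REAL so the division keeps the fractional part

Corrected query:
SELECT major, SUM(credits) * 1.0 / COUNT(*) AS avg_credits FROM students GROUP BY major

Result:
major     | avg_credits
----------+------------
Art       | 84         
CS        | 89.666667  
Chemistry | 29         
Physics   | 90         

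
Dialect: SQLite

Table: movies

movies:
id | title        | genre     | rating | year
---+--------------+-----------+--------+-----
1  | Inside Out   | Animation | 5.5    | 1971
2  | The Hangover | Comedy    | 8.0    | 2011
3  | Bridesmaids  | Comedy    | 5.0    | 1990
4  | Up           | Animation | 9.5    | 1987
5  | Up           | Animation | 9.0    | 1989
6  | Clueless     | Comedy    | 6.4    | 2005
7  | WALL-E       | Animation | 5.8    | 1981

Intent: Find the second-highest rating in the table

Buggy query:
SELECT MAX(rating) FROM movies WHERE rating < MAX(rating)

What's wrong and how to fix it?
Bug: MAX(rating) on the right of the comparison is an aggregate-in-WHERE error

Fix: Put the inner MAX in a scalar subquery

Corrected query:
SELECT MAX(rating) FROM movies WHERE rating < (SELECT MAX(rating) FROM movies)

Result:
MAX(rating)
-----------
9          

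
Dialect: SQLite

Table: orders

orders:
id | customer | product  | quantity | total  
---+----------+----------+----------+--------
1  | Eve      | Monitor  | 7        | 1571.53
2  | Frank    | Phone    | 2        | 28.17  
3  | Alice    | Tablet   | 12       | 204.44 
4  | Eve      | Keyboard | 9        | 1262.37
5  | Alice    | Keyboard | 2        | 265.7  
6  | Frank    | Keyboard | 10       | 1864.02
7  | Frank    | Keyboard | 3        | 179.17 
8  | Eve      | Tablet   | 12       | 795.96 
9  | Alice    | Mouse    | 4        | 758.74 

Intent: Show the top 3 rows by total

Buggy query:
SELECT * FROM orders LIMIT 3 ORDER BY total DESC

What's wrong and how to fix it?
Bug: ORDER BY cannot follow LIMIT; LIMIT is the final clause

Fix: Sort with ORDER BY, then apply LIMIT

Corrected query:
SELECT * FROM orders ORDER BY total DESC LIMIT 3

Result:
id | customer | product  | quantity | total  
---+----------+----------+----------+--------
6  | Frank    | Keyboard | 10       | 1864.02
1  | Eve      | Monitor  | 7        | 1571.53
4  | Eve      | Keyboard | 9        | 1262.37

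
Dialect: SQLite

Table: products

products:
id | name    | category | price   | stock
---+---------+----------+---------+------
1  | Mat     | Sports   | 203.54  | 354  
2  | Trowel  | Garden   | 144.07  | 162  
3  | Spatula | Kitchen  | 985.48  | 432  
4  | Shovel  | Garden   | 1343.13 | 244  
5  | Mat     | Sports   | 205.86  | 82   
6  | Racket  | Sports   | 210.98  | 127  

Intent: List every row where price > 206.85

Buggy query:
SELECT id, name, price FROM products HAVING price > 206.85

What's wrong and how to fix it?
Bug: This is a non-aggregate query (no GROUP BY, no aggregates), so in SQLite the HAVING clause is invalid here; a row-level condition belongs in WHERE

Fix: Use WHERE for row-level filtering

Corrected query:
SELECT id, name, price FROM products WHERE price > 206.85

Result:
id | name    | price  
---+---------+--------
3  | Spatula | 985.48 
4  | Shovel  | 1343.13
6  | Racket  | 210.98 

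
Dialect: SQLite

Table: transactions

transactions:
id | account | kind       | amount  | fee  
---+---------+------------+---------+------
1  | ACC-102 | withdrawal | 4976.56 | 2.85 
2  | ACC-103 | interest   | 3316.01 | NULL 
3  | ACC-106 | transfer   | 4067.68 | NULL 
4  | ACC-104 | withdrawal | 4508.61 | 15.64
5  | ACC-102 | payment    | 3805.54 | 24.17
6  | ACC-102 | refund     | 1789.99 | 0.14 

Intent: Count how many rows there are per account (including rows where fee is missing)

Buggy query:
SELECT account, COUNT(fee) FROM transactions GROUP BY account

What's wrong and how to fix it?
Bug: COUNT(column) counts non-NULL values only; rows with NULL fee aren't counted

Fix: Replace COUNT(fee) with COUNT(*)

Corrected query:
SELECT account, COUNT(*) FROM transactions GROUP BY account

Result:
account | COUNT(*)
--------+---------
ACC-102 | 3       
ACC-103 | 1       
ACC-104 | 1       
ACC-106 | 1       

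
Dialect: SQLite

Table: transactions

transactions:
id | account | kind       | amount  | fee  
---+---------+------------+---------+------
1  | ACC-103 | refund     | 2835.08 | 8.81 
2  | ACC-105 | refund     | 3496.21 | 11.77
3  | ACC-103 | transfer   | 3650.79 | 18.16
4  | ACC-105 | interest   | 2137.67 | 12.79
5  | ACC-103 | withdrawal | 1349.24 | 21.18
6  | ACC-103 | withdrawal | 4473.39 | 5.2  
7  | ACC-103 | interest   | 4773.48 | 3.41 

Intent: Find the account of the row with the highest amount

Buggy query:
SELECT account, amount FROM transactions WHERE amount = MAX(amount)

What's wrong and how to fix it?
Bug: MAX(amount) is an aggregate and cannot be used directly in WHERE

Fix: Use a subquery: WHERE amount = (SELECT MAX(amount) FROM transactions)

Corrected query:
SELECT account, amount FROM transactions WHERE amount = (SELECT MAX(amount) FROM transactions)

Result:
account | amount 
--------+--------
ACC-103 | 4773.48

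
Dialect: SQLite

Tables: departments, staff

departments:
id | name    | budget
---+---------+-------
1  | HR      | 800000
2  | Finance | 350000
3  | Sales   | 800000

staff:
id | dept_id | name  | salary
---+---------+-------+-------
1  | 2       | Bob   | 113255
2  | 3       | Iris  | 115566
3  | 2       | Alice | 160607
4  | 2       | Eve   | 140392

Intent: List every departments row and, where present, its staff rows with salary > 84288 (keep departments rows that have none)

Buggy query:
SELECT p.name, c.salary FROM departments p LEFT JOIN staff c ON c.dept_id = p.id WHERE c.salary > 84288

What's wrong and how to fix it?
Bug: A WHERE condition on the right-hand table after LEFT JOIN drops unmatched parents

Fix: Move the right-table condition into the ON clause so unmatched parents are kept

Corrected query:
SELECT p.name, c.salary FROM departments p LEFT JOIN staff c ON c.dept_id = p.id AND c.salary > 84288

Result:
name    | salary
--------+-------
HR      | NULL  
Finance | 113255
Finance | 140392
Finance | 160607
Sales   | 115566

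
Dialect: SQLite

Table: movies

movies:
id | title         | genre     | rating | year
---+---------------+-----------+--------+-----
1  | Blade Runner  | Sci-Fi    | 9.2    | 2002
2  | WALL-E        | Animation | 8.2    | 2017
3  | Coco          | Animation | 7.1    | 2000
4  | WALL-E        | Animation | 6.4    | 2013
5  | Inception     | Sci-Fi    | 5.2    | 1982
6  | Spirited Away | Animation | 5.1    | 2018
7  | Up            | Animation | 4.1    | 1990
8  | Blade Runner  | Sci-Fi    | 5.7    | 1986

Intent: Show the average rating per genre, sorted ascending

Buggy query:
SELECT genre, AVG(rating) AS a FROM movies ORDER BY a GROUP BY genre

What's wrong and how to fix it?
Bug: GROUP BY must precede ORDER BY

Fix: Reorder: SELECT … FROM … GROUP BY … ORDER BY …

Corrected query:
SELECT genre, AVG(rating) AS a FROM movies GROUP BY genre ORDER BY a

Result:
genre     | a   
----------+-----
Animation | 6.18
Sci-Fi    | 6.7 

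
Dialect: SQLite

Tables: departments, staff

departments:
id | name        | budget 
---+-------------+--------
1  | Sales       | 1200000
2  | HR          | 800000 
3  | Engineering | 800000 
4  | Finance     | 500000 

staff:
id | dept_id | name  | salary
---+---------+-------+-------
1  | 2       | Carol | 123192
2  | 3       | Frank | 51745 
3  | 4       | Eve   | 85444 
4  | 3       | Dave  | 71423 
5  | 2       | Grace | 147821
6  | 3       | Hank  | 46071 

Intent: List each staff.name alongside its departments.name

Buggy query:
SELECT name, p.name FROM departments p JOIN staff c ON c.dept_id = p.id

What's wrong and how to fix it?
Bug: Both tables have a 'name' column; the unqualified reference is ambiguous

Fix: Qualify the column with its table alias (c.name)

Corrected query:
SELECT c.name, p.name FROM departments p JOIN staff c ON c.dept_id = p.id

Result:
name  | name       
------+------------
Carol | HR         
Frank | Engineering
Eve   | Finance    
Dave  | Engineering
Grace | HR         
Hank  | Engineering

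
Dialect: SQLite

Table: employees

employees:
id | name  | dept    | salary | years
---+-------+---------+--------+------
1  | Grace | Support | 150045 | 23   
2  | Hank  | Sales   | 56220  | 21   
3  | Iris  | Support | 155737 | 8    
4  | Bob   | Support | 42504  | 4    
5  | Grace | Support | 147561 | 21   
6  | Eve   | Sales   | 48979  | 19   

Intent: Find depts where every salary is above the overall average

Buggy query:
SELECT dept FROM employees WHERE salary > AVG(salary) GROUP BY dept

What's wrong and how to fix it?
Bug: AVG() is an aggregate; it can't sit directly in WHERE

Fix: Compute the overall average in a scalar subquery and compare each group's MIN against it in HAVING

Corrected query:
SELECT dept FROM employees GROUP BY dept HAVING MIN(salary) > (SELECT AVG(salary) FROM employees)

Result:
(no rows)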